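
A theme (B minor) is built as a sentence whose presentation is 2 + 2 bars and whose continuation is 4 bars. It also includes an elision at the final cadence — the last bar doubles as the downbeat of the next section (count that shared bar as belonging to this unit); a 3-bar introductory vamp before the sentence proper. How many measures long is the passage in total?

Basic sentence: 2 + 2 + 4 = 8 bars.
8 (basic form) + 3 (introduction) = 11.
The elision shares a bar with the next section but does not change this unit's count.

11 measures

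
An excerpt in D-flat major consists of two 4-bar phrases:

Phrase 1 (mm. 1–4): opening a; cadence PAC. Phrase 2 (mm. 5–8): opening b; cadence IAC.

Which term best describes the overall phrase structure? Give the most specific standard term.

phrase group

The second phrase closes with an imperfect authentic cadence, which is not stronger than the first phrase's perfect authentic cadence; without a weak→strong cadential pair there is no antecedent–consequent relationship, so this is a phrase group rather than a period.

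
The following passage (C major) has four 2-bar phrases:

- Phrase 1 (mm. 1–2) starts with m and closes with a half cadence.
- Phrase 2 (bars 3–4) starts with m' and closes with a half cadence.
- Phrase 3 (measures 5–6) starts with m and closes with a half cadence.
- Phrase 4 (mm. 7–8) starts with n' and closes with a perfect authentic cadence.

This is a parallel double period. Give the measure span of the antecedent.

In a double period the first pair of phrases (ending half cadence) is the large antecedent and the second pair (ending perfect authentic cadence) is the large consequent; the antecedent is measures 1–4.

measures 1–4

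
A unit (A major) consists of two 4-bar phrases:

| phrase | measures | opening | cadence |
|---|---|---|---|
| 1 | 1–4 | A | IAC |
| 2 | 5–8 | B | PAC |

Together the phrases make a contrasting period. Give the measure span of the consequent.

measures 5–8

The phrase ending with the weaker cadence (imperfect authentic cadence) is the antecedent; the one ending more conclusively (perfect authentic cadence) is the consequent. The consequent is measures 5–8.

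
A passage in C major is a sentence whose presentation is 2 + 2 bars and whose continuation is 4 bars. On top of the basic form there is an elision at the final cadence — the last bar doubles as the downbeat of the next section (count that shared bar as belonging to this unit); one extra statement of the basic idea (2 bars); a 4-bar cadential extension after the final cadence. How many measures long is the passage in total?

Basic sentence: 2 + 2 + 4 = 8 bars.
8 (basic form) + 2 (extra statement) + 4 (cadential extension) = 14.
The elision shares a bar with the next section but does not change this unit's count.

14 measures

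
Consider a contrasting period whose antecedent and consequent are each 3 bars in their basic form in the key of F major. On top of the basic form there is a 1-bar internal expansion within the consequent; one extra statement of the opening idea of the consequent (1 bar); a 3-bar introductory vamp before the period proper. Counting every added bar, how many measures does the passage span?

11 measures

Basic contrasting period: 3 + 3 = 6 bars.
6 (basic form) + 1 (internal expansion) + 1 (extra statement) + 3 (introduction) = 11.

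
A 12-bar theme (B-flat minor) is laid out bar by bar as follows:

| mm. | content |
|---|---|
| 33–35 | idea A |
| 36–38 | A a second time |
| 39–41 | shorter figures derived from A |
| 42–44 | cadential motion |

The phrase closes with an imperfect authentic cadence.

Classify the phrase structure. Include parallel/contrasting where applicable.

sentence

Basic idea (bars 33–35) + its repetition (bars 36–38) form the presentation; fragmentation and cadence (mm. 39-44) form the continuation — the 12-bar whole is a sentence.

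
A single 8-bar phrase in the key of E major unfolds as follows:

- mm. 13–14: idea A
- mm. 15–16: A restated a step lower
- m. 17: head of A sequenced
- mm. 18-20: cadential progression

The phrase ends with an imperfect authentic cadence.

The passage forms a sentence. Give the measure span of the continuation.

After the presentation (measures 13–16), the continuation covers the fragmentation through the cadence: measures 17-20.

measures 17–20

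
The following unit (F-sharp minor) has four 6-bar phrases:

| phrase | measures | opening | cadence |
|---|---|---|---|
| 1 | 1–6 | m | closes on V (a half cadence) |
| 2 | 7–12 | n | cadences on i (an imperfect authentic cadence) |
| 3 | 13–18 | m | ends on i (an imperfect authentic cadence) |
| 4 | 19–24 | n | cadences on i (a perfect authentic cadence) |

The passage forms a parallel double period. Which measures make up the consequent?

measures 13–24

In a double period the four phrases pair into a large antecedent (phrases 1–2, ending imperfect authentic cadence) and a large consequent (phrases 3–4, ending perfect authentic cadence). The consequent spans bars 13–24.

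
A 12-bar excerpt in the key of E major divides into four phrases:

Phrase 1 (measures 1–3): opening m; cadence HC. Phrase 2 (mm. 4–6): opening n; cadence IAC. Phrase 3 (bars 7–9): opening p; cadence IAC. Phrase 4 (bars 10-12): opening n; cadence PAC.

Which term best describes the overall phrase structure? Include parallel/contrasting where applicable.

Four phrases in two halves: the first half (mm. 1–6) ends with an imperfect authentic cadence, the second (measures 7–12) with a perfect authentic cadence — a large antecedent–consequent pair, i.e. a double period.
Phrase 3 begins with different material from phrase 1, making it contrasting.

contrasting double period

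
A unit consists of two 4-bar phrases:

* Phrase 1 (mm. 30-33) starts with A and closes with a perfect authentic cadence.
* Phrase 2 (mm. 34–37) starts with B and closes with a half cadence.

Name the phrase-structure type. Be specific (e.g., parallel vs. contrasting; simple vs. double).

phrase group

The second phrase closes with a half cadence, which is not stronger than the first phrase's perfect authentic cadence; without a weak→strong cadential pair there is no antecedent–consequent relationship, so this is a phrase group rather than a period.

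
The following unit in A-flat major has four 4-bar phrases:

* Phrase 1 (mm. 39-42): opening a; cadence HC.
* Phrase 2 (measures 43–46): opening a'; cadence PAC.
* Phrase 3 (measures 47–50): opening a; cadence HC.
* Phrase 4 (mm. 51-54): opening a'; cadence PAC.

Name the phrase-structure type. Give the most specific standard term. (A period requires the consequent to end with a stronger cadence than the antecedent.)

repeated period

The cadence pattern HC–PAC–HC–PAC is weak–strong twice, and phrases 3–4 restate phrases 1–2: a period heard twice, not a double period (which would end weakly at phrase 2).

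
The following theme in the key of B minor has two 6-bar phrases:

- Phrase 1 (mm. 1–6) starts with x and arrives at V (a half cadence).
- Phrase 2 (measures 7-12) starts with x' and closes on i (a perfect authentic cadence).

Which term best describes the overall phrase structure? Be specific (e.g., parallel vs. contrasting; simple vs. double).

Phrase 1 ends with a half cadence (weaker) and phrase 2 with a perfect authentic cadence (stronger): antecedent + consequent = a period.
The two phrases open with the same material (x / x'), so the period is parallel.

parallel period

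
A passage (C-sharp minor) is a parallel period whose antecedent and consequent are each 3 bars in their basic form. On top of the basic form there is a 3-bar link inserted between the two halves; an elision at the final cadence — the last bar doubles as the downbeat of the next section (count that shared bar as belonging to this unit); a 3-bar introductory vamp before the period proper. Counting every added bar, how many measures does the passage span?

Basic parallel period: 3 + 3 = 6 bars.
6 (basic form) + 3 (link) + 3 (introduction) = 12.
The elision shares a bar with the next section but does not change this unit's count.

12 measures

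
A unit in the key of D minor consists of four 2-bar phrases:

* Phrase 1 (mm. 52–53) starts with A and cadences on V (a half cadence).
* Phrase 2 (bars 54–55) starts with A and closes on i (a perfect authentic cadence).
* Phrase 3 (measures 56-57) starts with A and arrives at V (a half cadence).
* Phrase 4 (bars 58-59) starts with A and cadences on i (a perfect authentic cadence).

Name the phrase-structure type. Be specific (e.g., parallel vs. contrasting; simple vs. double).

The cadence pattern HC–PAC–HC–PAC is weak–strong twice, and phrases 3–4 restate phrases 1–2: a period heard twice, not a double period (which would end weakly at phrase 2).

repeated period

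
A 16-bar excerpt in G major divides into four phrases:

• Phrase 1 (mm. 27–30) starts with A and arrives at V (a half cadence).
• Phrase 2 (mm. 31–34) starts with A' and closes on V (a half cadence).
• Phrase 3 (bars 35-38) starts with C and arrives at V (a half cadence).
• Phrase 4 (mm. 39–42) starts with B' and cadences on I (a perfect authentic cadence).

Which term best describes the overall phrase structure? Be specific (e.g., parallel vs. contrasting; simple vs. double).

contrasting double period

Four phrases in two halves: the first half (bars 27–34) ends with a half cadence, the second (bars 35–42) with a perfect authentic cadence — a large antecedent–consequent pair, i.e. a double period.
Phrase 3 begins with different material from phrase 1, making it contrasting.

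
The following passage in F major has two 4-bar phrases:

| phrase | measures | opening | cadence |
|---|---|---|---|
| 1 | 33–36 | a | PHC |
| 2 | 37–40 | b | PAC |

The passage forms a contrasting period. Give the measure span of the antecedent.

The phrase ending with the weaker cadence (Phrygian half cadence) is the antecedent; the one ending more conclusively (perfect authentic cadence) is the consequent. The antecedent is measures 33–36.

measures 33–36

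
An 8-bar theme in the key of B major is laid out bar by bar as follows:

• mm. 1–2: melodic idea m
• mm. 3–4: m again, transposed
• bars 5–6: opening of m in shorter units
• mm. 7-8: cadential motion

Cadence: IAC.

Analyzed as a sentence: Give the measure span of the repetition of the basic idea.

measures 3–4

The presentation of a sentence is the basic idea (bars 1–2) plus its repetition (mm. 3–4); the repetition of the basic idea is therefore mm. 3–4.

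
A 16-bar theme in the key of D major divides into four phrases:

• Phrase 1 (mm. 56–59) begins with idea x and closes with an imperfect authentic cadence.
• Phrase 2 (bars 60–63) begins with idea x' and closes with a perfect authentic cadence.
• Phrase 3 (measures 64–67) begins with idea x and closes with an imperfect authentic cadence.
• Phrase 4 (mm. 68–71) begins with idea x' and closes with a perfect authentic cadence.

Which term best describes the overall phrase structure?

repeated period

The cadence pattern IAC–PAC–IAC–PAC is weak–strong twice, and phrases 3–4 restate phrases 1–2: a period heard twice, not a double period (which would end weakly at phrase 2).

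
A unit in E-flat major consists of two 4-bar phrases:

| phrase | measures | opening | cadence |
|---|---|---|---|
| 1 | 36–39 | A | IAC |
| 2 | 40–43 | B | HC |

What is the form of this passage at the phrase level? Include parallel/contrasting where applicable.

phrase group

The second phrase closes with a half cadence, which is not stronger than the first phrase's imperfect authentic cadence; without a weak→strong cadential pair there is no antecedent–consequent relationship, so this is a phrase group rather than a period.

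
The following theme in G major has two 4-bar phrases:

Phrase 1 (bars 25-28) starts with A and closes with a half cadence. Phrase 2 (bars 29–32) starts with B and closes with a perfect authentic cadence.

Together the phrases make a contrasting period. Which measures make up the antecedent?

measures 25–28

The phrase ending with the weaker cadence (half cadence) is the antecedent; the one ending more conclusively (perfect authentic cadence) is the consequent. The antecedent is measures 25–28.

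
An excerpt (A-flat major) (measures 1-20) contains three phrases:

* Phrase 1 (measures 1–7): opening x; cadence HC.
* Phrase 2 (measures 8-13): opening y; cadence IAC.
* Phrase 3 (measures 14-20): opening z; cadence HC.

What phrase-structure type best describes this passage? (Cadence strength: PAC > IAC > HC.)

The final phrase closes with a half cadence, which is not stronger than the preceding imperfect authentic cadence; the 3 phrases lack an overall antecedent–consequent design and so form a phrase group.

phrase group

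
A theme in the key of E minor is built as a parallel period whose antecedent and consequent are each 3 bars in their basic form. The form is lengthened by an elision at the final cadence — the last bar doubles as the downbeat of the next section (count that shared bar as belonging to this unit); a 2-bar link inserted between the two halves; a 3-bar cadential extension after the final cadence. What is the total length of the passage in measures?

11 measures

Basic parallel period: 3 + 3 = 6 bars.
6 (basic form) + 2 (link) + 3 (cadential extension) = 11.
The elision shares a bar with the next section but does not change this unit's count.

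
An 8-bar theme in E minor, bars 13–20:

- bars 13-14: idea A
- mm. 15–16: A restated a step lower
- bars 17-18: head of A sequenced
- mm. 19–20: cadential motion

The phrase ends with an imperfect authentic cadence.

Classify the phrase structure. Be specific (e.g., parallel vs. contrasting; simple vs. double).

Basic idea (mm. 13-14) + its repetition (mm. 15–16) form the presentation; fragmentation and cadence (mm. 17–20) form the continuation — the 8-bar whole is a sentence.

sentence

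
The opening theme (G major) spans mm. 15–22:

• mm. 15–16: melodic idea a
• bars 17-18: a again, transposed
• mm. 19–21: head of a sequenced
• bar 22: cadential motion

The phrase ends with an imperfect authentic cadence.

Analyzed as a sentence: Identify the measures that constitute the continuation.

measures 19–22

After the presentation (bars 15–18), the continuation covers the fragmentation through the cadence: bars 19–22.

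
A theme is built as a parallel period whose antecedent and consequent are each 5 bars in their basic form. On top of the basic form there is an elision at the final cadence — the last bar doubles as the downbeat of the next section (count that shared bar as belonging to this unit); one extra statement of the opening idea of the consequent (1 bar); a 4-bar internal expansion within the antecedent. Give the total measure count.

Basic parallel period: 5 + 5 = 10 bars.
10 (basic form) + 1 (extra statement) + 4 (internal expansion) = 15.
The elision shares a bar with the next section but does not change this unit's count.

15 measures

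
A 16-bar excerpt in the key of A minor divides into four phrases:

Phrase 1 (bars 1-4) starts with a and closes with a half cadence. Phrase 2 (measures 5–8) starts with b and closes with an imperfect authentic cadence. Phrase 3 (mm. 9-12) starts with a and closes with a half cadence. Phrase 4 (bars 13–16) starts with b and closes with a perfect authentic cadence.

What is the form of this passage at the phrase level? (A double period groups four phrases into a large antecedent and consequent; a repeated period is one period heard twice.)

Four phrases in two halves: the first half (mm. 1–8) ends with an imperfect authentic cadence, the second (bars 9-16) with a perfect authentic cadence — a large antecedent–consequent pair, i.e. a double period.
Phrase 3 begins with the same material as phrase 1, making it parallel.

parallel double period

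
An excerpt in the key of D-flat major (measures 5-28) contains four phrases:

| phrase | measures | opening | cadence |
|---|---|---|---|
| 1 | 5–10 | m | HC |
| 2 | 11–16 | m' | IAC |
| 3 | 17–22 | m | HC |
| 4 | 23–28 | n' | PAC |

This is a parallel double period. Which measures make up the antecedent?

measures 5–16

In a double period the first pair of phrases (ending imperfect authentic cadence) is the large antecedent and the second pair (ending perfect authentic cadence) is the large consequent; the antecedent is measures 5–16.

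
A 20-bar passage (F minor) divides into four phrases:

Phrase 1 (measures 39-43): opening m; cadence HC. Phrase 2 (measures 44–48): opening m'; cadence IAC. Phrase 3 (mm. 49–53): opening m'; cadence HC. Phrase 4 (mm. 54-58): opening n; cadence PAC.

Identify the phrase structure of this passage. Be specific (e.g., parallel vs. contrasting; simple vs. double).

parallel double period

Four phrases in two halves: the first half (mm. 39–48) ends with an imperfect authentic cadence, the second (bars 49–58) with a perfect authentic cadence — a large antecedent–consequent pair, i.e. a double period.
Phrase 3 begins with the same material as phrase 1, making it parallel.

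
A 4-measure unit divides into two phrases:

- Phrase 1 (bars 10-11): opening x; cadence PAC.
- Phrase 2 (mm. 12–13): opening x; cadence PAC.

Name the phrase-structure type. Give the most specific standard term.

repeated phrase

Both phrases have the same opening (x) and the same cadence (perfect authentic cadence): the second is a restatement, not a consequent, so this is a repeated phrase rather than a period.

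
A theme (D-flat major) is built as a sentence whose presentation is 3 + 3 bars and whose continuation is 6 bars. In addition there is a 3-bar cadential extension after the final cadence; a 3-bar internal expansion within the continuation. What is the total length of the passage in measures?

Basic sentence: 3 + 3 + 6 = 12 bars.
12 (basic form) + 3 (cadential extension) + 3 (internal expansion) = 18.

18 measures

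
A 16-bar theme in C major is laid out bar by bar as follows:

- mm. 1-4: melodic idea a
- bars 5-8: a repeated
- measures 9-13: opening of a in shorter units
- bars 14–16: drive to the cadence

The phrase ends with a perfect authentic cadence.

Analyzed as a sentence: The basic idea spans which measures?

measures 1–4

The presentation of a sentence is the basic idea (measures 1–4) plus its repetition (measures 5-8); the basic idea is therefore bars 1-4.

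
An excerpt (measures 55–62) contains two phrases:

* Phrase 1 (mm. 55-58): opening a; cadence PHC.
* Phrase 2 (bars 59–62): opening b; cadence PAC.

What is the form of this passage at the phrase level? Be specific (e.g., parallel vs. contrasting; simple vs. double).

contrasting period

Phrase 1 ends with a Phrygian half cadence (weaker) and phrase 2 with a perfect authentic cadence (stronger): antecedent + consequent = a period.
The two phrases open with different material (a / b), so the period is contrasting.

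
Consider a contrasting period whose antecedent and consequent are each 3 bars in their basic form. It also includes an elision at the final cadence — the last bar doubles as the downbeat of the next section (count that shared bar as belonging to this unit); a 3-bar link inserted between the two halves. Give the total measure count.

9 measures

Basic contrasting period: 3 + 3 = 6 bars.
6 (basic form) + 3 (link) = 9.
The elision shares a bar with the next section but does not change this unit's count.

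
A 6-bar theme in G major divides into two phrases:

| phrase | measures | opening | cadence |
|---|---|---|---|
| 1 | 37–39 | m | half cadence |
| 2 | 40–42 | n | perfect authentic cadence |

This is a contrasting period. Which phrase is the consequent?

The phrase ending with the weaker cadence (half cadence) is the antecedent; the one ending more conclusively (perfect authentic cadence) is the consequent. The consequent is phrase 2.

phrase 2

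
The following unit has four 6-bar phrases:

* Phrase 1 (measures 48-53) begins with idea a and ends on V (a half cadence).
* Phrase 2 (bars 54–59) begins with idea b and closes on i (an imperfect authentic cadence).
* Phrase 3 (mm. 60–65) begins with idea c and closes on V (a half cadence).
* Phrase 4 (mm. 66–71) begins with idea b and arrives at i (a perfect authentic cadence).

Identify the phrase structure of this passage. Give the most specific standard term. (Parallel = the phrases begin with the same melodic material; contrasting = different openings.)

contrasting double period

Four phrases in two halves: the first half (bars 48–59) ends with an imperfect authentic cadence, the second (mm. 60-71) with a perfect authentic cadence — a large antecedent–consequent pair, i.e. a double period.
Phrase 3 begins with different material from phrase 1, making it contrasting.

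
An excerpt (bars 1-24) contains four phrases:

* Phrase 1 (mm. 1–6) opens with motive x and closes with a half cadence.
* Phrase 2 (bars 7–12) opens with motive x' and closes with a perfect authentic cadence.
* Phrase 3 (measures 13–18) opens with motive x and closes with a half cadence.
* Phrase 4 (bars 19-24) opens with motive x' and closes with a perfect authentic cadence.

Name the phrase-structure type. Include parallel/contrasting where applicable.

repeated period

The cadence pattern HC–PAC–HC–PAC is weak–strong twice, and phrases 3–4 restate phrases 1–2: a period heard twice, not a double period (which would end weakly at phrase 2).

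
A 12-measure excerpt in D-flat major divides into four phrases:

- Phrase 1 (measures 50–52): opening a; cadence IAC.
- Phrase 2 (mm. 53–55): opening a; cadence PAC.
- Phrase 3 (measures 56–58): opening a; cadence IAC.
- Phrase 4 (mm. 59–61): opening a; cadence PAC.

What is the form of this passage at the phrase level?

The cadence pattern IAC–PAC–IAC–PAC is weak–strong twice, and phrases 3–4 restate phrases 1–2: a period heard twice, not a double period (which would end weakly at phrase 2).

repeated period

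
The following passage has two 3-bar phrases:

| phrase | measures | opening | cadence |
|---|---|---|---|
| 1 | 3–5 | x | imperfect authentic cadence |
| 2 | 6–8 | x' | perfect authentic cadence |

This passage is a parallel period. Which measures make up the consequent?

measures 6–8

The antecedent is the phrase ending with the weaker cadence (imperfect authentic cadence, phrase 1) and the consequent the one ending more conclusively (perfect authentic cadence, phrase 2); the consequent is measures 6–8.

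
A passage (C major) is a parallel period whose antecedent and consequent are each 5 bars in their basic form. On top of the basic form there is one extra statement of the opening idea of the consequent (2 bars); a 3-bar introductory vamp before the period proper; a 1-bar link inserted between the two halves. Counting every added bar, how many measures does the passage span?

Basic parallel period: 5 + 5 = 10 bars.
10 (basic form) + 2 (extra statement) + 3 (introduction) + 1 (link) = 16.

16 measures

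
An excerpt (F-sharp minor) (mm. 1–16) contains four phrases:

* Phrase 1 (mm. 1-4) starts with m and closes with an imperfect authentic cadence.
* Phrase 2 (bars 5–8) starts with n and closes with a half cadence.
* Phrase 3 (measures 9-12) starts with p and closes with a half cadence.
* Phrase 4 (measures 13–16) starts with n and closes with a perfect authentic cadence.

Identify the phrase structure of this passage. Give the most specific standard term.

Four phrases in two halves: the first half (mm. 1–8) ends with a half cadence, the second (bars 9–16) with a perfect authentic cadence — a large antecedent–consequent pair, i.e. a double period.
Phrase 3 begins with different material from phrase 1, making it contrasting.

contrasting double period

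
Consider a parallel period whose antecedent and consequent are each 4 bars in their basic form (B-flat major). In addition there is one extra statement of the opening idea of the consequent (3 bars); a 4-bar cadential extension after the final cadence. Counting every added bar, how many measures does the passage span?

15 measures

Basic parallel period: 4 + 4 = 8 bars.
8 (basic form) + 3 (extra statement) + 4 (cadential extension) = 15.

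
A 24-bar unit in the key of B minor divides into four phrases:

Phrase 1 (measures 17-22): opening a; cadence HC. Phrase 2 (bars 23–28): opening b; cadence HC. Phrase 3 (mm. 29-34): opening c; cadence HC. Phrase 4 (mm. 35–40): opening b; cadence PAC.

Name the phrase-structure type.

contrasting double period

Four phrases in two halves: the first half (mm. 17–28) ends with a half cadence, the second (mm. 29–40) with a perfect authentic cadence — a large antecedent–consequent pair, i.e. a double period.
Phrase 3 begins with different material from phrase 1, making it contrasting.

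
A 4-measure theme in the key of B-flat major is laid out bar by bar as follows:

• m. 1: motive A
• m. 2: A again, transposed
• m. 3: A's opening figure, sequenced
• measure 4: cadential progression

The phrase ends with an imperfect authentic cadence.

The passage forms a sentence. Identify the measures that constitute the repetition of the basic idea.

measures 2–2

The presentation of a sentence is the basic idea (bar 1) plus its repetition (m. 2); the repetition of the basic idea is therefore bar 2.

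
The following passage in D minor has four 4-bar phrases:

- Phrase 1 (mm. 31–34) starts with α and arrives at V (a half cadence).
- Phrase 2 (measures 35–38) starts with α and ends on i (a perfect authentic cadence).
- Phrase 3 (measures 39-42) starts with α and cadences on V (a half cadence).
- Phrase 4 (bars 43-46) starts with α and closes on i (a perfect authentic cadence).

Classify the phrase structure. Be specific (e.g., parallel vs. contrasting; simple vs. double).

The cadence pattern HC–PAC–HC–PAC is weak–strong twice, and phrases 3–4 restate phrases 1–2: a period heard twice, not a double period (which would end weakly at phrase 2).

repeated period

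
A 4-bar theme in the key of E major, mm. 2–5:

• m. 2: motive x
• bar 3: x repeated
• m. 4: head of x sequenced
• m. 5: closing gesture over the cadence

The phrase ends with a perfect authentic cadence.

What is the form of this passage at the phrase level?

Basic idea (m. 2) + its repetition (bar 3) form the presentation; fragmentation and cadence (mm. 4-5) form the continuation — the 4-bar whole is a sentence.

sentence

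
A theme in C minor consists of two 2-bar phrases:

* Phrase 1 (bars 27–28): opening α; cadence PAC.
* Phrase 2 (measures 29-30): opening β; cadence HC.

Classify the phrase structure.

phrase group

The second phrase closes with a half cadence, which is not stronger than the first phrase's perfect authentic cadence; without a weak→strong cadential pair there is no antecedent–consequent relationship, so this is a phrase group rather than a period.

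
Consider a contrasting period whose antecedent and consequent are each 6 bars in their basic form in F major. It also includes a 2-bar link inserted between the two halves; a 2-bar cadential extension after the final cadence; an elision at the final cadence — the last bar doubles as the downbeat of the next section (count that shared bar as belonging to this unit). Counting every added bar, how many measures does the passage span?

Basic contrasting period: 6 + 6 = 12 bars.
12 (basic form) + 2 (link) + 2 (cadential extension) = 16.
The elision shares a bar with the next section but does not change this unit's count.

16 measures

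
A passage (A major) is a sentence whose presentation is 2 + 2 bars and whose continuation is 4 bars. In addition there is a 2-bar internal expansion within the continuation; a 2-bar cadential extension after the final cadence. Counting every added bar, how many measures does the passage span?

Basic sentence: 2 + 2 + 4 = 8 bars.
8 (basic form) + 2 (internal expansion) + 2 (cadential extension) = 12.

12 measures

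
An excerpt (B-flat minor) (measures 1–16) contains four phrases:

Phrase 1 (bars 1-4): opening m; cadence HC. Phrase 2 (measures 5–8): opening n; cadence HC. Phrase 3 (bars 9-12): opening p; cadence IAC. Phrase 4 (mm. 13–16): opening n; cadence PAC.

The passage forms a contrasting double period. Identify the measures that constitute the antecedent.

In a double period the four phrases pair into a large antecedent (phrases 1–2, ending half cadence) and a large consequent (phrases 3–4, ending perfect authentic cadence). The antecedent spans bars 1–8.

measures 1–8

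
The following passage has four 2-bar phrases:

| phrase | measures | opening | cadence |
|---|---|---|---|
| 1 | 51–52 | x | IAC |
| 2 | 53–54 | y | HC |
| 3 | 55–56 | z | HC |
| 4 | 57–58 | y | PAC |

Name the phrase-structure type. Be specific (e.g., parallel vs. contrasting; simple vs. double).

Four phrases in two halves: the first half (bars 51-54) ends with a half cadence, the second (measures 55–58) with a perfect authentic cadence — a large antecedent–consequent pair, i.e. a double period.
Phrase 3 begins with different material from phrase 1, making it contrasting.

contrasting double period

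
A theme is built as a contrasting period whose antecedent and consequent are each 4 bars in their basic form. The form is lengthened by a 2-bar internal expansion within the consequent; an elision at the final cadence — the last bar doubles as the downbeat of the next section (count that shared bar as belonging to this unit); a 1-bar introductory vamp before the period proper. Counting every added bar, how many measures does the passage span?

11 measures

Basic contrasting period: 4 + 4 = 8 bars.
8 (basic form) + 2 (internal expansion) + 1 (introduction) = 11.
The elision shares a bar with the next section but does not change this unit's count.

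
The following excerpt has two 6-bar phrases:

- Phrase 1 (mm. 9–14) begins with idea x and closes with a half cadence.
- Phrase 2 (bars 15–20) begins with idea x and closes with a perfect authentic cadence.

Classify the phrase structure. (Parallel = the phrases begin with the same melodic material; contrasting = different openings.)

parallel period

Phrase 1 ends with a half cadence (weaker) and phrase 2 with a perfect authentic cadence (stronger): antecedent + consequent = a period.
The two phrases open with the same material (x / x), so the period is parallel.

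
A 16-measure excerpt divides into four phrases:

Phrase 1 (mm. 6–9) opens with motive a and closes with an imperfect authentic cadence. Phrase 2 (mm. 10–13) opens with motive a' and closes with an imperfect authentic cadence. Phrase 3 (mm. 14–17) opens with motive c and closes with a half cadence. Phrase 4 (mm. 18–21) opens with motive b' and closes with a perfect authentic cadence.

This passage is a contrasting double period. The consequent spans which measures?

measures 14–21

In a double period the four phrases pair into a large antecedent (phrases 1–2, ending imperfect authentic cadence) and a large consequent (phrases 3–4, ending perfect authentic cadence). The consequent spans mm. 14-21.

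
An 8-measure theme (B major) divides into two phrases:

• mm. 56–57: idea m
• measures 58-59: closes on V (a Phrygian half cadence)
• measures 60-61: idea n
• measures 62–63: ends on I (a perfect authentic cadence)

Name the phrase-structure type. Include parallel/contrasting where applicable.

contrasting period

Phrase 1 ends with a Phrygian half cadence (weaker) and phrase 2 with a perfect authentic cadence (stronger): antecedent + consequent = a period.
The two phrases open with different material (m / n), so the period is contrasting.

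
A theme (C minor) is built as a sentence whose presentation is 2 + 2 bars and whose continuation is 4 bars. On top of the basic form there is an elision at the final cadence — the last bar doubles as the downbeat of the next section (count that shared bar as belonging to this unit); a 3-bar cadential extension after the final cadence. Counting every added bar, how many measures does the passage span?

Basic sentence: 2 + 2 + 4 = 8 bars.
8 (basic form) + 3 (cadential extension) = 11.
The elision shares a bar with the next section but does not change this unit's count.

11 measures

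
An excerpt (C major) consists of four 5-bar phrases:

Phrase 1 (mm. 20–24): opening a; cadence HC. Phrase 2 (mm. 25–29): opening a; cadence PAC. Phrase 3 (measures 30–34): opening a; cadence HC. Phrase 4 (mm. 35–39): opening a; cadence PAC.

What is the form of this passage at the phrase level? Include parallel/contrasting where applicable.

The cadence pattern HC–PAC–HC–PAC is weak–strong twice, and phrases 3–4 restate phrases 1–2: a period heard twice, not a double period (which would end weakly at phrase 2).

repeated period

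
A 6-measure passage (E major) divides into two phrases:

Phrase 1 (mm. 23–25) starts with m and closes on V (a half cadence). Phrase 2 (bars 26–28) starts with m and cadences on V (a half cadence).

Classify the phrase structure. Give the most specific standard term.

Both phrases have the same opening (m) and the same cadence (half cadence): the second is a restatement, not a consequent, so this is a repeated phrase rather than a period.

repeated phrase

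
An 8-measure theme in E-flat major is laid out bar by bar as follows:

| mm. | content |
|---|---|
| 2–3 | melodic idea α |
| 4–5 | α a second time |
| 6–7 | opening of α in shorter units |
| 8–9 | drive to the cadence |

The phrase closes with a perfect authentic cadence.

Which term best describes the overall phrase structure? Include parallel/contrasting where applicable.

sentence

Basic idea (measures 2–3) + its repetition (bars 4–5) form the presentation; fragmentation and cadence (bars 6–9) form the continuation — the 8-bar whole is a sentence.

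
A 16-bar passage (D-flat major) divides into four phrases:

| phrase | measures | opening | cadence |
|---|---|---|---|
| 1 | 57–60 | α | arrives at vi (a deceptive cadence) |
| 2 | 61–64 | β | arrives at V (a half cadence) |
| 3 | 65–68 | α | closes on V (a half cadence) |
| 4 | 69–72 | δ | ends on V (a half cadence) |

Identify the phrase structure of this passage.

phrase group

Phrase 4 ends with a half cadence, no stronger than phrase 2's half cadence, so the four phrases do not form a double period; nor do phrases 3–4 duplicate 1–2, so it is not a repeated period. With no phrase reaching a conclusive cadence, the passage is a phrase group.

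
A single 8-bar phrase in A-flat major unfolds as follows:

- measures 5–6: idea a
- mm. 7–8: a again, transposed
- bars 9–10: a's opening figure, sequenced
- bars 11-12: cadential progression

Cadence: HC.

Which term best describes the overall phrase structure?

Basic idea (mm. 5–6) + its repetition (mm. 7-8) form the presentation; fragmentation and cadence (mm. 9–12) form the continuation — the 8-bar whole is a sentence.

sentence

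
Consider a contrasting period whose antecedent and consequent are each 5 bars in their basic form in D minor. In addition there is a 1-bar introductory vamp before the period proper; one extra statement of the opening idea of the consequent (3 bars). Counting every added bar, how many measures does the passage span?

14 measures

Basic contrasting period: 5 + 5 = 10 bars.
10 (basic form) + 1 (introduction) + 3 (extra statement) = 14.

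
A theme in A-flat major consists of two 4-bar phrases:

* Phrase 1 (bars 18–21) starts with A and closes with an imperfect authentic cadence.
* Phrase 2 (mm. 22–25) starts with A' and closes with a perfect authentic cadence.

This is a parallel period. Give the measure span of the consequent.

The phrase ending with the weaker cadence (imperfect authentic cadence) is the antecedent; the one ending more conclusively (perfect authentic cadence) is the consequent. The consequent is measures 22–25.

measures 22–25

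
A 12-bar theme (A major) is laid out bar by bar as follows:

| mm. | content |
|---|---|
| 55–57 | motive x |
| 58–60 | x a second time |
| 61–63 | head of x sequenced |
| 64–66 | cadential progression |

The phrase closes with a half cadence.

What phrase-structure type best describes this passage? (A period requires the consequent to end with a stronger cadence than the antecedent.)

Basic idea (bars 55-57) + its repetition (bars 58–60) form the presentation; fragmentation and cadence (mm. 61-66) form the continuation — the 12-bar whole is a sentence.

sentence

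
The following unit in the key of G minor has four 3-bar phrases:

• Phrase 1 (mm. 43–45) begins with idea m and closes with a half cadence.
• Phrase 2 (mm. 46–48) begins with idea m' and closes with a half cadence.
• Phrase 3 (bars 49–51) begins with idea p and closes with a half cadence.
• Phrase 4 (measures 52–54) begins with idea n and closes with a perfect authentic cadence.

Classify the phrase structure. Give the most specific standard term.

contrasting double period

Four phrases in two halves: the first half (bars 43–48) ends with a half cadence, the second (mm. 49-54) with a perfect authentic cadence — a large antecedent–consequent pair, i.e. a double period.
Phrase 3 begins with different material from phrase 1, making it contrasting.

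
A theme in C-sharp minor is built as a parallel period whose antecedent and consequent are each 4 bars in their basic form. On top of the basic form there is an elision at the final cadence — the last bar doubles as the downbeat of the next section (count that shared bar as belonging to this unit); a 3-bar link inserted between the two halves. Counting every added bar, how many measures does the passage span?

Basic parallel period: 4 + 4 = 8 bars.
8 (basic form) + 3 (link) = 11.
The elision shares a bar with the next section but does not change this unit's count.

11 measures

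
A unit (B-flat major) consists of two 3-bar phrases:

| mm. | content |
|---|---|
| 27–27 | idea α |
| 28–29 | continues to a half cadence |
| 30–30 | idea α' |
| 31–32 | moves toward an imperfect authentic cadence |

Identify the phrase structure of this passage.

parallel period

Phrase 1 ends with a half cadence (weaker) and phrase 2 with an imperfect authentic cadence (stronger): antecedent + consequent = a period.
The two phrases open with the same material (α / α'), so the period is parallel.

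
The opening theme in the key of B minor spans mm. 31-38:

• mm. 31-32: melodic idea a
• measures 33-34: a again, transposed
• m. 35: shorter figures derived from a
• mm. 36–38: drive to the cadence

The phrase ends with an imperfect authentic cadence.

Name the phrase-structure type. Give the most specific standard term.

Basic idea (mm. 31–32) + its repetition (mm. 33–34) form the presentation; fragmentation and cadence (mm. 35–38) form the continuation — the 8-bar whole is a sentence.

sentence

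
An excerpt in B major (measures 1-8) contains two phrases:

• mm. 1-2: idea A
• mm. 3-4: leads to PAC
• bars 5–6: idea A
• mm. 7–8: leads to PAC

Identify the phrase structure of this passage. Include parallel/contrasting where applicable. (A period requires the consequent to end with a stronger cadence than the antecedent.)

repeated phrase

Both phrases have the same opening (A) and the same cadence (perfect authentic cadence): the second is a restatement, not a consequent, so this is a repeated phrase rather than a period.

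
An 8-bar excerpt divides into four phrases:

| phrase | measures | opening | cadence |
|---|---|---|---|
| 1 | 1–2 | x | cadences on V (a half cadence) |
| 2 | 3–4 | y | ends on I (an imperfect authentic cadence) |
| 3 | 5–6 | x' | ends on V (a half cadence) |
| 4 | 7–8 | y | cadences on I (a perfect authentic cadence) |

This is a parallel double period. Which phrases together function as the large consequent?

In a double period the first pair of phrases (ending imperfect authentic cadence) is the large antecedent and the second pair (ending perfect authentic cadence) is the large consequent; the consequent is phrases 3 and 4.

phrases 3 and 4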